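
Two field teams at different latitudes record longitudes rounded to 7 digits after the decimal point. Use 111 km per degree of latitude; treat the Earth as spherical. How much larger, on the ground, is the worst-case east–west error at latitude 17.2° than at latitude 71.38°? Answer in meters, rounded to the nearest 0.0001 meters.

0.0035 meters

Rounding to 7 decimal places leaves the longitude within ±5e-08° of the true value.
Error at 17.2° = 5e-08° × 111000 × cos 17.2° ≈ 0.00555 × 0.9553 = 0.0053018 m.
At 71.38°: 5e-08° × 111000 × cos 71.38° = 5e-08 × 111000 × 0.3193 ≈ 0.0017721 m.
Difference: 0.0053018 − 0.0017721 = 0.0035297 m.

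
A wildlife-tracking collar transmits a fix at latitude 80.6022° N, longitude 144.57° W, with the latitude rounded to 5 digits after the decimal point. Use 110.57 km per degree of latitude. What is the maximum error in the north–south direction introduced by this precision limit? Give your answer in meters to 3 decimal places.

0.553 meters

Rounding to 5 decimal places leaves the latitude within ±5e-06° of the true value.
So the N–S error is at most 5e-06 × 110570 = 0.55285 m.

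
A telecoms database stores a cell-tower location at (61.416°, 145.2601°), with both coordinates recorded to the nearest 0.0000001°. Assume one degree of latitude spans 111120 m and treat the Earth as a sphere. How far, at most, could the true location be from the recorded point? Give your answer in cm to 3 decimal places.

0.616 cm

Rounding to 7 decimal places leaves each coordinate within ±5e-08° of the true value.
Latitude error → 5e-08 × 111120 = 0.005556 m along the meridian.
Longitude error → 5e-08 × 111120 × cos 61.416° = 5e-08 × 111120 × 0.4784 ≈ 0.00265825 m.
Combining orthogonally: (0.005556² + 0.00265825²)^½ ≈ 0.00615917 m.
That is 0.00615917 m = 0.61592 cm.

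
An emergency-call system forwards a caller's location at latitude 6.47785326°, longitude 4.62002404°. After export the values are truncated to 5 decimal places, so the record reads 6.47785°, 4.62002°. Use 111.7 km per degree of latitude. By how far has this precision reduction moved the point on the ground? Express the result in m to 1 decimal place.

0.6 m

The latitude changed by +0.00000326° and the longitude by +0.00000404°.
N–S: 0.00000326° × 111700 m/° = 0.364142 m.
E–W at 6.47785°: 0.00000404° × 111700 × cos 6.47785° = 0.00000404 × 111700 × 0.9936 ≈ 0.448387 m.
Combined displacement = (0.364142² + 0.448387²)^½ ≈ 0.577625 m.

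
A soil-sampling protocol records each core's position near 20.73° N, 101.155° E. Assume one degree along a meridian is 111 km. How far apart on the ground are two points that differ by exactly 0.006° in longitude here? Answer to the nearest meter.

623 meters

At 20.73° a degree of longitude is 111000 × cos 20.73° ≈ 103814 m, so 0.006° corresponds to 622.882 m.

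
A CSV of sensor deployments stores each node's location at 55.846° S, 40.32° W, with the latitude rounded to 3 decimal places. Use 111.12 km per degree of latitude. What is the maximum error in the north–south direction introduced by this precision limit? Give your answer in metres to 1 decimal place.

55.6 metres

Rounding to 3 decimal places leaves the latitude within ±0.0005° of the true value.
North–south distance: 0.0005° × 111120 m/° = 55.56 m.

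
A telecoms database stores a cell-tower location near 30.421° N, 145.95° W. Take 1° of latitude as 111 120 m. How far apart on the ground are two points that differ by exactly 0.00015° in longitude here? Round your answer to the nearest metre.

0.00015° of longitude at 30.421° is 0.00015 × 111120 × cos 30.421° ≈ 0.00015 × 95821.9 = 14.3733 m.

14 metres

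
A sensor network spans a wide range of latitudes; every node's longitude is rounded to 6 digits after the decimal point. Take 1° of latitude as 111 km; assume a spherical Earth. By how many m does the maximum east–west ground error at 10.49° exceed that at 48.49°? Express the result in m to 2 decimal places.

Rounding to 6 decimal places leaves the longitude within ±5e-07° of the true value.
At 10.49°: 5e-07° × 111000 × cos 10.49° = 5e-07 × 111000 × 0.9833 ≈ 0.054572 m.
Error at 48.49° = 5e-07° × 111000 × cos 48.49° ≈ 0.0555 × 0.6628 = 0.036783 m.
So the lower-latitude error exceeds the higher by 0.054572 − 0.036783 = 0.01779 m.

0.02 m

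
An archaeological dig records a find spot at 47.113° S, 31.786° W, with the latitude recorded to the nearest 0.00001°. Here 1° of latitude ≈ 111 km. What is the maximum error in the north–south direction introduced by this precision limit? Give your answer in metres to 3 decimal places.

0.555 metres

Rounding to 5 decimal places leaves the latitude within ±5e-06° of the true value.
So the N–S error is at most 5e-06 × 111000 = 0.555 m.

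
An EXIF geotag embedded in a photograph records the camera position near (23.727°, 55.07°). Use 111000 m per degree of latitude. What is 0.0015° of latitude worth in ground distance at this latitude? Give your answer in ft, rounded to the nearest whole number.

0.0015° × 111000 m/° = 166.5 m.
Converting: 166.5 m × 3.2808 ft/m ≈ 546.26 ft.

546 ft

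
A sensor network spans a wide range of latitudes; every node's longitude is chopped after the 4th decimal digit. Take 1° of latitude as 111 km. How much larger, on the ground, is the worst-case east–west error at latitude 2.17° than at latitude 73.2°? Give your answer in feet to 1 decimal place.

Truncating at 4 decimal places can drop up to a full unit in the last place, so the longitude may be off by as much as 0.0001°.
Error at 2.17° = 0.0001° × 111000 × cos 2.17° ≈ 11.1 × 0.9993 = 11.092 m.
Error at 73.2° = 0.0001° × 111000 × cos 73.2° ≈ 11.1 × 0.2890 = 3.2083 m.
Difference: 11.092 − 3.2083 = 7.8838 m.
In feet: 7.88379 m ÷ 0.3048 ≈ 25.865 ft.

25.9 feet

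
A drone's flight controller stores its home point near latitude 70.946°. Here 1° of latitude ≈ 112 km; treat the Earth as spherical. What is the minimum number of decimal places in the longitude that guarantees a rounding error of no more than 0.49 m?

At 70.946° one degree of longitude covers 112000 × cos 70.946° ≈ 112000 × 0.3265 ≈ 36563.4 m.
N decimal places → at most half a unit in the last place, 0.5 × 10⁻ᴺ° = 36563.4/2 × 10⁻ᴺ m.
Need 0.5 × 36563.4 × 10⁻ᴺ ≤ 0.49 → 10⁻ᴺ ≤ 2.680e-05, so N ≥ 4.57.
So 5 decimal places suffice (0.183 m); 4 would allow up to 1.83 m.

5 decimal places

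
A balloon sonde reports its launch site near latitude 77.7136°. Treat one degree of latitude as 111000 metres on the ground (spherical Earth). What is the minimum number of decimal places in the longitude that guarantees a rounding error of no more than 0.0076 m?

At 77.7136° one degree of longitude covers 111000 × cos 77.7136° ≈ 111000 × 0.2128 ≈ 23620.6 m.
Rounding to N decimal places gives at most 0.5 × 10⁻ᴺ degrees of error, i.e. 0.5 × 10⁻ᴺ × 23620.6 m.
Need 0.5 × 23620.6 × 10⁻ᴺ ≤ 0.0076 → 10⁻ᴺ ≤ 6.435e-07, so N ≥ 6.19.
At 6 places the error can reach 0.0118 m, but 7 places keeps it to 0.00118 m.

7 decimal places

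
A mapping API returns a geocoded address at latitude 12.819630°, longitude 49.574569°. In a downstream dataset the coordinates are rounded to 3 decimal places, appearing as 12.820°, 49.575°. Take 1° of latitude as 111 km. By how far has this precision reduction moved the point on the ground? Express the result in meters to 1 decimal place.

The latitude changed by -0.000370° and the longitude by -0.000431°.
North–south shift: -0.000370 × 111000 = -41.07 m.
E–W at 12.82°: -0.000431° × 111000 × cos 12.82° = -0.000431 × 111000 × 0.9751 ≈ -46.6484 m.
Combined displacement = (41.07² + 46.6484²)^½ ≈ 62.1516 m.

62.2 meters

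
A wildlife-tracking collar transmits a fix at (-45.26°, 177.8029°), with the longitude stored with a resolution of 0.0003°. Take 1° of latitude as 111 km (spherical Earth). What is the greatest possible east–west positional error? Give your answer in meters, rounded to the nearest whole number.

12 meters

With a 0.0003° grid the true value lies within half a step, ±0.0003°/2 = ±0.00015°, of the stored one.
Parallels shrink by cos φ, so at 45.26° a degree of longitude is 111000 × 0.7039 ≈ 78131.9 m.
So at most 0.00015° × 78131.9 ≈ 11.7198 m east–west.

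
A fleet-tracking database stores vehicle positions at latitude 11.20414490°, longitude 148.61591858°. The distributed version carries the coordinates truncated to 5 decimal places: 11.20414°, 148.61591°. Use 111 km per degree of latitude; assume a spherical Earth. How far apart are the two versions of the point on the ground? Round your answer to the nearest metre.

The latitude changed by +0.00000490° and the longitude by +0.00000858°.
N–S: 0.00000490° × 111000 m/° = 0.5439 m.
E–W at 11.2041°: 0.00000858° × 111000 × cos 11.2041° = 0.00000858 × 111000 × 0.9809 ≈ 0.934229 m.
Combined displacement = (0.5439² + 0.934229²)^½ ≈ 1.08102 m.

1 metres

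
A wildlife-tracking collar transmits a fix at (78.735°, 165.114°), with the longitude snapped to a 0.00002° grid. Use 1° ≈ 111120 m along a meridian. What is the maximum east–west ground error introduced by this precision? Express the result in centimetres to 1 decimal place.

21.7 centimetres

With a 0.00002° grid the true value lies within half a step, ±0.00002°/2 = ±1e-05°, of the stored one.
At latitude 78.735° a degree of longitude spans 111120 m × cos 78.735° = 111120 × 0.1953 ≈ 21707 m.
So at most 1e-05° × 21707 ≈ 0.21707 m east–west.
That is 0.21707 m = 21.707 cm.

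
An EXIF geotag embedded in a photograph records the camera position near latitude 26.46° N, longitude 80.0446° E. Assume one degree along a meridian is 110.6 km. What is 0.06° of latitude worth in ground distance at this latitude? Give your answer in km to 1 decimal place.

6.6 km

Along a meridian 0.06° is 0.06 × 110600 = 6636 m.
That is 6636 m = 6.636 km.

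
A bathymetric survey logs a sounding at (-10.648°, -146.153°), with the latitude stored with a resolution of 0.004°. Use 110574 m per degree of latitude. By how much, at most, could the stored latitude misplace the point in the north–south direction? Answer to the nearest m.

221 m

With a 0.004° grid the true value lies within half a step, ±0.004°/2 = ±0.002°, of the stored one.
North–south distance: 0.002° × 110574 m/° = 221.148 m.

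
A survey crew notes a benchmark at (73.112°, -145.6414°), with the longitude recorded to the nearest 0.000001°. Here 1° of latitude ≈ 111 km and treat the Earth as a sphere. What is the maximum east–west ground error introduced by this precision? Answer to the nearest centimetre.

2 centimetres

Rounding to 6 decimal places leaves the longitude within ±5e-07° of the true value.
One degree of longitude at 73.112° is 111000 × cos 73.112° ≈ 111000 × 0.2905 = 32245.7 m.
Maximum E–W displacement: 5e-07 × 32245.7 = 0.0161228 m.
That is 0.0161228 m = 1.6123 cm.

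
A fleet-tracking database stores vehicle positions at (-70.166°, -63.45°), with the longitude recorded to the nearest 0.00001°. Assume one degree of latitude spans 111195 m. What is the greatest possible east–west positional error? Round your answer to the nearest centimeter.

Rounding to 5 decimal places leaves the longitude within ±5e-06° of the true value.
Parallels shrink by cos φ, so at 70.166° a degree of longitude is 111195 × 0.3393 ≈ 37728 m.
Maximum E–W displacement: 5e-06 × 37728 = 0.18864 m.
That is 0.18864 m = 18.864 cm.

19 centimeters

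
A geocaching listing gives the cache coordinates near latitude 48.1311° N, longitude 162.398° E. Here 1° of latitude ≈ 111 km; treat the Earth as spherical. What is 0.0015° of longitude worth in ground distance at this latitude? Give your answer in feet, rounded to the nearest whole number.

365 feet

At 48.1311° a degree of longitude is 111000 × cos 48.1311° ≈ 74084.6 m, so 0.0015° corresponds to 111.127 m.
Converting: 111.127 m × 3.2808 ft/m ≈ 364.59 ft.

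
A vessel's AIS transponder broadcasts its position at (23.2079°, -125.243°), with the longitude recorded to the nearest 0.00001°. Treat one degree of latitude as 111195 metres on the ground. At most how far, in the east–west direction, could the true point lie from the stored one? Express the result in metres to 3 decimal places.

0.511 metres

Rounding to 5 decimal places leaves the longitude within ±5e-06° of the true value.
At latitude 23.2079° a degree of longitude spans 111195 m × cos 23.2079° = 111195 × 0.9191 ≈ 102197 m.
Maximum E–W displacement: 5e-06 × 102197 = 0.510986 m.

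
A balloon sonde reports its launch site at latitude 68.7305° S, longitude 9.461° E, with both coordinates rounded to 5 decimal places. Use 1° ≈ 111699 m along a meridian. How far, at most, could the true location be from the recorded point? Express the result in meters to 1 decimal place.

0.6 meters

Rounding to 5 decimal places leaves each coordinate within ±5e-06° of the true value.
North–south component: 5e-06° × 111699 = 0.558495 m.
East–west component at 68.7305°: 5e-06° × 111699 × cos 68.7305° ≈ 5e-06 × 40519.4 ≈ 0.202597 m.
Combining orthogonally: (0.558495² + 0.202597²)^½ ≈ 0.594106 m.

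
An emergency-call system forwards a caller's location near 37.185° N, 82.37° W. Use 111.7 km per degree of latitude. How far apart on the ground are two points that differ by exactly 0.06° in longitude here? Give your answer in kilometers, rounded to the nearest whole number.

0.06° of longitude at 37.185° is 0.06 × 111700 × cos 37.185° ≈ 0.06 × 88990.1 = 5339.4 m.
That is 5339.4 m = 5.3394 km.

5 kilometers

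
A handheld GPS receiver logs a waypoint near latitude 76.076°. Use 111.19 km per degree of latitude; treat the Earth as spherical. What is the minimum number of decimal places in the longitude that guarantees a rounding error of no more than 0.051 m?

6

At 76.076° one degree of longitude covers 111190 × cos 76.076° ≈ 111190 × 0.2406 ≈ 26756.2 m.
Rounding to N decimal places gives at most 0.5 × 10⁻ᴺ degrees of error, i.e. 0.5 × 10⁻ᴺ × 26756.2 m.
Need 0.5 × 26756.2 × 10⁻ᴺ ≤ 0.051 → 10⁻ᴺ ≤ 3.812e-06, so N ≥ 5.42.
N = 5 would give 0.134 m (too coarse); N = 6 gives 0.0134 m ≤ 0.051 m.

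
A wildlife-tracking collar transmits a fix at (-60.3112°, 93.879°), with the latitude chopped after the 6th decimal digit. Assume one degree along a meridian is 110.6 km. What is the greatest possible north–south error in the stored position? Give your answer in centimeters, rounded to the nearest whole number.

Truncating at 6 decimal places can drop up to a full unit in the last place, so the latitude may be off by as much as 1e-06°.
So the N–S error is at most 1e-06 × 110600 = 0.1106 m.
That is 0.1106 m = 11.06 cm.

11 centimeters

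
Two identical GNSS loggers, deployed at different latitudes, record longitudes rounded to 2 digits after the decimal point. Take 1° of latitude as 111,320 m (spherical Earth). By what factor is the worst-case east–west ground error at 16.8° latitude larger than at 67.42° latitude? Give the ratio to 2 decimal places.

2.49

Rounding to 2 decimal places leaves the longitude within ±0.005° of the true value.
Error at 16.8° = 0.005° × 111320 × cos 16.8° ≈ 556.6 × 0.9573 = 532.84 m.
Error at 67.42° = 0.005° × 111320 × cos 67.42° ≈ 556.6 × 0.3840 = 213.72 m.
Ratio: 532.84 / 213.72 = cos 16.8° / cos 67.42° ≈ 2.4932.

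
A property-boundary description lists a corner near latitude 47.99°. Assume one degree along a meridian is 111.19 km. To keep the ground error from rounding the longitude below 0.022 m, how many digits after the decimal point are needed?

At 47.99° one degree of longitude covers 111190 × cos 47.99° ≈ 111190 × 0.6693 ≈ 74415.1 m.
With N decimal places the half-ulp bound is 0.5·10⁻ᴺ°, or 0.5·10⁻ᴺ × 74415.1 m on the ground.
Setting 37207.5 × 10⁻ᴺ ≤ 0.022 gives 10ᴺ ≥ 1.691e+06, i.e. N ≥ 6.23.
N = 6 would give 0.0372 m (too coarse); N = 7 gives 0.00372 m ≤ 0.022 m.

7 decimal places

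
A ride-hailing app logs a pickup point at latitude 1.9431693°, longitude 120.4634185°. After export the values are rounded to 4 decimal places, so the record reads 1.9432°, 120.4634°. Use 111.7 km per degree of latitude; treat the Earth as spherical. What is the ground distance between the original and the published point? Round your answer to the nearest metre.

4 metres

The latitude changed by -0.0000307° and the longitude by +0.0000185°.
N–S: -0.0000307° × 111700 m/° = -3.42919 m.
E–W at 1.9432°: 0.0000185° × 111700 × cos 1.9432° = 0.0000185 × 111700 × 0.9994 ≈ 2.06526 m.
Distance: √(3.42919² + 2.06526²) ≈ 4.00308 m.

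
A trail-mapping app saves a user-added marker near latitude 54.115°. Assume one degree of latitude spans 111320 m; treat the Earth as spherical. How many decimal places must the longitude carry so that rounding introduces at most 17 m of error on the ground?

4 decimal places

At 54.115° one degree of longitude covers 111320 × cos 54.115° ≈ 111320 × 0.5862 ≈ 65251.4 m.
With N decimal places the half-ulp bound is 0.5·10⁻ᴺ°, or 0.5·10⁻ᴺ × 65251.4 m on the ground.
Need 0.5 × 65251.4 × 10⁻ᴺ ≤ 17 → 10⁻ᴺ ≤ 5.211e-04, so N ≥ 3.28.
So 4 decimal places suffice (3.26 m); 3 would allow up to 32.6 m.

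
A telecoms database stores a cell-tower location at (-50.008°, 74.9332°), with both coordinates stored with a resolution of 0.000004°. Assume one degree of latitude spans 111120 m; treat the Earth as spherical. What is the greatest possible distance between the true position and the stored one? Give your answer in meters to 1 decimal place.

With a 0.000004° grid the true value lies within half a step, ±0.000004°/2 = ±2e-06°, of the stored one.
North–south component: 2e-06° × 111120 = 0.22224 m.
E–W at 50.008°: 2e-06° × 111120 × cos 50.008° = 2e-06 × 111120 × 0.6427 ≈ 0.142829 m.
The two errors are perpendicular, so the maximum displacement is √(0.22224² + 0.142829²) ≈ 0.26418 m.

0.3 meters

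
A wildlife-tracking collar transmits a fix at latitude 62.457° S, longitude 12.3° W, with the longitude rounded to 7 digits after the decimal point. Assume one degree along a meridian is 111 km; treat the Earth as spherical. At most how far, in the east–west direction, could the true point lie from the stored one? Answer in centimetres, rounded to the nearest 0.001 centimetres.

Rounding to 7 decimal places leaves the longitude within ±5e-08° of the true value.
At latitude 62.457° a degree of longitude spans 111000 m × cos 62.457° = 111000 × 0.4624 ≈ 51328 m.
So at most 5e-08° × 51328 ≈ 0.0025664 m east–west.
That is 0.0025664 m = 0.25664 cm.

0.257 centimetres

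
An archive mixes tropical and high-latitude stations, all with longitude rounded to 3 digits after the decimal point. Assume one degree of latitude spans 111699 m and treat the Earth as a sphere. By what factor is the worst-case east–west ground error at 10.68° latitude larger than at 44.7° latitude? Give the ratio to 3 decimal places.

Rounding to 3 decimal places leaves the longitude within ±0.0005° of the true value.
Error at 10.68° = 0.0005° × 111699 × cos 10.68° ≈ 55.849 × 0.9827 = 54.882 m.
At 44.7°: 0.0005° × 111699 × cos 44.7° = 0.0005 × 111699 × 0.7108 ≈ 39.698 m.
Ratio: 54.882 / 39.698 = cos 10.68° / cos 44.7° ≈ 1.3825.

1.382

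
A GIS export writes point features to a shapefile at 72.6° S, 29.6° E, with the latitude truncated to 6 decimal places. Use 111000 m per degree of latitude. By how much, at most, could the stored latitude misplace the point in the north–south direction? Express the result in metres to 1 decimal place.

Truncating at 6 decimal places can drop up to a full unit in the last place, so the latitude may be off by as much as 1e-06°.
So the N–S error is at most 1e-06 × 111000 = 0.111 m.

0.1 metres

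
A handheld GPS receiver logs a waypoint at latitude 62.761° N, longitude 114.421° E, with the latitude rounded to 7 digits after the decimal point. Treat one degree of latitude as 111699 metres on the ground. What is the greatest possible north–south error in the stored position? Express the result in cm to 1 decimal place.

Rounding to 7 decimal places leaves the latitude within ±5e-08° of the true value.
So the N–S error is at most 5e-08 × 111699 = 0.00558495 m.
That is 0.00558495 m = 0.55849 cm.

0.6 cm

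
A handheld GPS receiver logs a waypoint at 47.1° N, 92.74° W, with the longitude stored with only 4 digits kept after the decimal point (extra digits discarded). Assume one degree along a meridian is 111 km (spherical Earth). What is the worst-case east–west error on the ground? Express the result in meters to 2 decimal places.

Truncating at 4 decimal places can drop up to a full unit in the last place, so the longitude may be off by as much as 0.0001°.
At latitude 47.1° a degree of longitude spans 111000 m × cos 47.1° = 111000 × 0.6807 ≈ 75560 m.
So at most 0.0001° × 75560 ≈ 7.556 m east–west.

7.56 meters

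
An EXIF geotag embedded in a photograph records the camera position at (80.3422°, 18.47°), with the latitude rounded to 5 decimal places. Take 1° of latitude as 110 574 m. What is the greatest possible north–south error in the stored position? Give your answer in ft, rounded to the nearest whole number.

2 ft

Rounding to 5 decimal places leaves the latitude within ±5e-06° of the true value.
So the N–S error is at most 5e-06 × 110574 = 0.55287 m.
Converting: 0.55287 m × 3.2808 ft/m ≈ 1.8139 ft.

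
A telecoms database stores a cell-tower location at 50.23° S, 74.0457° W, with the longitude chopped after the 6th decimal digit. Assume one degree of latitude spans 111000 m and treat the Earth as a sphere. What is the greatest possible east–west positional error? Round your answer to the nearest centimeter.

Truncating at 6 decimal places can drop up to a full unit in the last place, so the longitude may be off by as much as 1e-06°.
Parallels shrink by cos φ, so at 50.23° a degree of longitude is 111000 × 0.6397 ≈ 71007.5 m.
East–west error: 1e-06° × 71007.5 m/° ≈ 0.0710075 m.
That is 0.0710075 m = 7.1008 cm.

7 centimeters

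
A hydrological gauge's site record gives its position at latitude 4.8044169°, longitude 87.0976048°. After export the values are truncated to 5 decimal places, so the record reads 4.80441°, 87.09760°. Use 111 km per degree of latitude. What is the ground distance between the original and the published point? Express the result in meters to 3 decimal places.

The latitude changed by +0.0000069° and the longitude by +0.0000048°.
North–south shift: 0.0000069 × 111000 = 0.7659 m.
East–west at this latitude: 0.0000048° × 111000 × cos 4.80441° ≈ 0.0000048 × 110610 = 0.530928 m.
Hypotenuse of the two orthogonal shifts: √(0.7659² + 0.530928²) = 0.931927 m.

0.932 meters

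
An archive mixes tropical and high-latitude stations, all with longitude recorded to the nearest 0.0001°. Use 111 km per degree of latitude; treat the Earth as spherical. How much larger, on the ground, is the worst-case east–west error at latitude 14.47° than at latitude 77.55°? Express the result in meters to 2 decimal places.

Rounding to 4 decimal places leaves the longitude within ±5e-05° of the true value.
At 14.47°: 5e-05° × 111000 × cos 14.47° = 5e-05 × 111000 × 0.9683 ≈ 5.3739 m.
Error at 77.55° = 5e-05° × 111000 × cos 77.55° ≈ 5.55 × 0.2156 = 1.1965 m.
So the lower-latitude error exceeds the higher by 5.3739 − 1.1965 = 4.1774 m.

4.18 meters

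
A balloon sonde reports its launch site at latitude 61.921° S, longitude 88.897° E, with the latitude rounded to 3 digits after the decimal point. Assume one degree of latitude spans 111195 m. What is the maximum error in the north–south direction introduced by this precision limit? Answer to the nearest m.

56 m

Rounding to 3 decimal places leaves the latitude within ±0.0005° of the true value.
Along the meridian that is 0.0005° × 111195 m/° = 55.5975 m.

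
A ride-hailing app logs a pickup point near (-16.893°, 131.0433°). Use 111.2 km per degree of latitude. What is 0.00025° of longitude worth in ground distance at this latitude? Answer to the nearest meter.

27 meters

At 16.893° a degree of longitude is 111200 × cos 16.893° ≈ 106402 m, so 0.00025° corresponds to 26.6004 m.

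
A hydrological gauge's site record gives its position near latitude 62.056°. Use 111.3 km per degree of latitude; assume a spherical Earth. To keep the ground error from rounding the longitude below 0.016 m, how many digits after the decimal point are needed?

7

At 62.056° one degree of longitude covers 111300 × cos 62.056° ≈ 111300 × 0.4686 ≈ 52156.1 m.
N decimal places → at most half a unit in the last place, 0.5 × 10⁻ᴺ° = 52156.1/2 × 10⁻ᴺ m.
Setting 26078.1 × 10⁻ᴺ ≤ 0.016 gives 10ᴺ ≥ 1.63e+06, i.e. N ≥ 6.21.
At 6 places the error can reach 0.0261 m, but 7 places keeps it to 0.00261 m.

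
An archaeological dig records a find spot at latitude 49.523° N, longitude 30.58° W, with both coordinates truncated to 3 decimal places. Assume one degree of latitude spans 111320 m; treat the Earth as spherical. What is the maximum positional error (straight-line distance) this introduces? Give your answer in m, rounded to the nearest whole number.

133 m

Truncating at 3 decimal places can drop up to a full unit in the last place, so each coordinate may be off by as much as 0.001°.
Latitude error → 0.001 × 111320 = 111.32 m along the meridian.
E–W at 49.523°: 0.001° × 111320 × cos 49.523° = 0.001 × 111320 × 0.6491 ≈ 72.2626 m.
Worst case both components are at the extreme and orthogonal: √(111.32² + 72.2626²) ≈ 132.718 m.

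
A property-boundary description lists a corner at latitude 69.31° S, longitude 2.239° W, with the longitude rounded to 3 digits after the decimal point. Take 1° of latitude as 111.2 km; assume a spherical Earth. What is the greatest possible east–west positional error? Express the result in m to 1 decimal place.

Rounding to 3 decimal places leaves the longitude within ±0.0005° of the true value.
Parallels shrink by cos φ, so at 69.31° a degree of longitude is 111200 × 0.3533 ≈ 39288.2 m.
East–west error: 0.0005° × 39288.2 m/° ≈ 19.6441 m.

19.6 m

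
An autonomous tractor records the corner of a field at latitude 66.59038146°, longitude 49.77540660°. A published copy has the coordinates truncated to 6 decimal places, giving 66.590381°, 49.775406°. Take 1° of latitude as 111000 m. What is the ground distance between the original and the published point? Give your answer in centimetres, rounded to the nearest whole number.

6 centimetres

The latitude changed by +0.00000046° and the longitude by +0.00000060°.
N–S: 0.00000046° × 111000 m/° = 0.05106 m.
E–W at 66.5904°: 0.00000060° × 111000 × cos 66.5904° = 0.00000060 × 111000 × 0.3973 ≈ 0.0264603 m.
Hypotenuse of the two orthogonal shifts: √(0.05106² + 0.0264603²) = 0.0575089 m.
That is 0.0575089 m = 5.7509 cm.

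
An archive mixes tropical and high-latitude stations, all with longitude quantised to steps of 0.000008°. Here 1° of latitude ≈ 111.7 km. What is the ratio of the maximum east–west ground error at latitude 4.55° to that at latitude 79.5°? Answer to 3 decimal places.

With a 0.000008° grid the true value lies within half a step, ±0.000008°/2 = ±4e-06°, of the stored one.
Error at 4.55° = 4e-06° × 111700 × cos 4.55° ≈ 0.4468 × 0.9968 = 0.44539 m.
Error at 79.5° = 4e-06° × 111700 × cos 79.5° ≈ 0.4468 × 0.1822 = 0.081423 m.
The ratio reduces to cos 4.55° / cos 79.5° = 0.9968/0.1822 ≈ 5.4701.

5.470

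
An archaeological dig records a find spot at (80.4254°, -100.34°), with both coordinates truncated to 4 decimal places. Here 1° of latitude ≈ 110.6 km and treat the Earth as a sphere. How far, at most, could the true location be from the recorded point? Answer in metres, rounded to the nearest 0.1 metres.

11.2 metres

Truncating at 4 decimal places can drop up to a full unit in the last place, so each coordinate may be off by as much as 0.0001°.
N–S: 0.0001° × 110600 m/° = 11.06 m.
East–west component at 80.4254°: 0.0001° × 110600 × cos 80.4254° ≈ 0.0001 × 18396.3 ≈ 1.83963 m.
Combining orthogonally: (11.06² + 1.83963²)^½ ≈ 11.212 m.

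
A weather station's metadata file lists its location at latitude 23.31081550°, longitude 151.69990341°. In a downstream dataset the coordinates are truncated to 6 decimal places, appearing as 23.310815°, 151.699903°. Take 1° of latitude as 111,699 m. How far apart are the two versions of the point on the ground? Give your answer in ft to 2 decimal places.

The latitude changed by +0.00000050° and the longitude by +0.00000041°.
North–south shift: 0.00000050 × 111699 = 0.0558495 m.
E–W at 23.3108°: 0.00000041° × 111699 × cos 23.3108° = 0.00000041 × 111699 × 0.9184 ≈ 0.0420583 m.
Hypotenuse of the two orthogonal shifts: √(0.0558495² + 0.0420583²) = 0.0699147 m.
Converting: 0.0699147 m × 3.2808 ft/m ≈ 0.22938 ft.

0.23 ft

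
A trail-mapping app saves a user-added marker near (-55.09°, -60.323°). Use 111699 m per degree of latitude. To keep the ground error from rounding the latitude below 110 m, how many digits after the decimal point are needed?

One degree of latitude covers 111699 m.
With N decimal places the half-ulp bound is 0.5·10⁻ᴺ°, or 0.5·10⁻ᴺ × 111699 m on the ground.
Need 0.5 × 111699 × 10⁻ᴺ ≤ 110 → 10⁻ᴺ ≤ 1.970e-03, so N ≥ 2.71.
So 3 decimal places suffice (55.8 m); 2 would allow up to 558 m.

3 decimal places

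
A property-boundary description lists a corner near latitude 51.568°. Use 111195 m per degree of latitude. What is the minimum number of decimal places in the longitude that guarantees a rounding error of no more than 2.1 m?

5 decimal places

At 51.568° one degree of longitude covers 111195 × cos 51.568° ≈ 111195 × 0.6216 ≈ 69117.2 m.
With N decimal places the half-ulp bound is 0.5·10⁻ᴺ°, or 0.5·10⁻ᴺ × 69117.2 m on the ground.
Setting 34558.6 × 10⁻ᴺ ≤ 2.1 gives 10ᴺ ≥ 1.646e+04, i.e. N ≥ 4.22.
So 5 decimal places suffice (0.346 m); 4 would allow up to 3.46 m.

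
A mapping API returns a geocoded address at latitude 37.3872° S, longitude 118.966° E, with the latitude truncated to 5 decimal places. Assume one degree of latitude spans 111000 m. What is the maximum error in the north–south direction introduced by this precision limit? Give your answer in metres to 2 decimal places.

1.11 metres

Truncating at 5 decimal places can drop up to a full unit in the last place, so the latitude may be off by as much as 1e-05°.
So the N–S error is at most 1e-05 × 111000 = 1.11 m.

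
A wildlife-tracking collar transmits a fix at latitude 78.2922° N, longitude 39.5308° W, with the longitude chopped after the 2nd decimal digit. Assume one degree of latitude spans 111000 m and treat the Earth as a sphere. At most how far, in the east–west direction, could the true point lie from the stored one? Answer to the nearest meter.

225 meters

Truncating at 2 decimal places can drop up to a full unit in the last place, so the longitude may be off by as much as 0.01°.
Parallels shrink by cos φ, so at 78.2922° a degree of longitude is 111000 × 0.2029 ≈ 22524.2 m.
So at most 0.01° × 22524.2 ≈ 225.242 m east–west.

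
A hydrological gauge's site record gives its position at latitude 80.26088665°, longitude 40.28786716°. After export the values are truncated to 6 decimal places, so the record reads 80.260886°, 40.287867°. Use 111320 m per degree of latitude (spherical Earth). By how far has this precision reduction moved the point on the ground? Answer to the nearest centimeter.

The latitude changed by +0.00000065° and the longitude by +0.00000016°.
N–S: 0.00000065° × 111320 m/° = 0.072358 m.
E–W at 80.2609°: 0.00000016° × 111320 × cos 80.2609° = 0.00000016 × 111320 × 0.1692 ≈ 0.00301298 m.
Distance: √(0.072358² + 0.00301298²) ≈ 0.0724207 m.
That is 0.0724207 m = 7.2421 cm.

7 centimeters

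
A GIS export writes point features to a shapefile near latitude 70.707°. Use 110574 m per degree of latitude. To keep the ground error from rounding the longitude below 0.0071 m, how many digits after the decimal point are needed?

At 70.707° one degree of longitude covers 110574 × cos 70.707° ≈ 110574 × 0.3304 ≈ 36533.5 m.
N decimal places → at most half a unit in the last place, 0.5 × 10⁻ᴺ° = 36533.5/2 × 10⁻ᴺ m.
Setting 18266.8 × 10⁻ᴺ ≤ 0.0071 gives 10ᴺ ≥ 2.573e+06, i.e. N ≥ 6.41.
So 7 decimal places suffice (0.00183 m); 6 would allow up to 0.0183 m.

7 decimal places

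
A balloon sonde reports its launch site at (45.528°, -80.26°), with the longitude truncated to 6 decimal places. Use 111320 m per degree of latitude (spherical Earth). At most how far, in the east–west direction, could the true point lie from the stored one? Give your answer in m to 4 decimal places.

Truncating at 6 decimal places can drop up to a full unit in the last place, so the longitude may be off by as much as 1e-06°.
One degree of longitude at 45.528° is 111320 × cos 45.528° ≈ 111320 × 0.7006 = 77986.4 m.
Maximum E–W displacement: 1e-06 × 77986.4 = 0.0779864 m.

0.0780 m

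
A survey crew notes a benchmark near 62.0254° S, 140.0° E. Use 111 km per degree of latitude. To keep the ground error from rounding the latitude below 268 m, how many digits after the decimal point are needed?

3

One degree of latitude covers 111000 m.
With N decimal places the half-ulp bound is 0.5·10⁻ᴺ°, or 0.5·10⁻ᴺ × 111000 m on the ground.
Setting 55500 × 10⁻ᴺ ≤ 268 gives 10ᴺ ≥ 207.1, i.e. N ≥ 2.32.
N = 2 would give 555 m (too coarse); N = 3 gives 55.5 m ≤ 268 m.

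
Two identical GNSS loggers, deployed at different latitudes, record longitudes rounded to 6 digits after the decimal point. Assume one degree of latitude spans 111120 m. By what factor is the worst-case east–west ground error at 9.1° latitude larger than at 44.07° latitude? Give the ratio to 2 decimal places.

Rounding to 6 decimal places leaves the longitude within ±5e-07° of the true value.
At 9.1°: 5e-07° × 111120 × cos 9.1° = 5e-07 × 111120 × 0.9874 ≈ 0.054861 m.
At 44.07°: 5e-07° × 111120 × cos 44.07° = 5e-07 × 111120 × 0.7185 ≈ 0.039919 m.
The ratio reduces to cos 9.1° / cos 44.07° = 0.9874/0.7185 ≈ 1.3743.

1.37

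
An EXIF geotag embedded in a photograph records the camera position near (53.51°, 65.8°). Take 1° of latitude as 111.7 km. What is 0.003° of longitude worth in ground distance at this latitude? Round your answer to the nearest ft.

654 ft

0.003° of longitude at 53.51° is 0.003 × 111700 × cos 53.51° ≈ 0.003 × 66426 = 199.278 m.
Converting: 199.278 m × 3.2808 ft/m ≈ 653.8 ft.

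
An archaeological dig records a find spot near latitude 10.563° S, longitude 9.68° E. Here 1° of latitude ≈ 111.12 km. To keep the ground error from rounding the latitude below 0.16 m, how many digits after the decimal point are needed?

6 decimal places

One degree of latitude covers 111120 m.
N decimal places → at most half a unit in the last place, 0.5 × 10⁻ᴺ° = 111120/2 × 10⁻ᴺ m.
Setting 55560 × 10⁻ᴺ ≤ 0.16 gives 10ᴺ ≥ 3.472e+05, i.e. N ≥ 5.54.
At 5 places the error can reach 0.556 m, but 6 places keeps it to 0.0556 m.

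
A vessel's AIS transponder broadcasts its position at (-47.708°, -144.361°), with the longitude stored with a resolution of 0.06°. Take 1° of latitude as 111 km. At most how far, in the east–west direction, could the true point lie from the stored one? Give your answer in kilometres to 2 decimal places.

With a 0.06° grid the true value lies within half a step, ±0.06°/2 = ±0.03°, of the stored one.
Parallels shrink by cos φ, so at 47.708° a degree of longitude is 111000 × 0.6729 ≈ 74692.9 m.
East–west error: 0.03° × 74692.9 m/° ≈ 2240.79 m.
That is 2240.79 m = 2.2408 km.

2.24 kilometres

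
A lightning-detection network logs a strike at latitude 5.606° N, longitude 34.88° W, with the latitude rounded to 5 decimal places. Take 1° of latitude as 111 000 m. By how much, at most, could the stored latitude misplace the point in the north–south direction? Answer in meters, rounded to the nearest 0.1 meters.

Rounding to 5 decimal places leaves the latitude within ±5e-06° of the true value.
North–south distance: 5e-06° × 111000 m/° = 0.555 m.

0.6 meters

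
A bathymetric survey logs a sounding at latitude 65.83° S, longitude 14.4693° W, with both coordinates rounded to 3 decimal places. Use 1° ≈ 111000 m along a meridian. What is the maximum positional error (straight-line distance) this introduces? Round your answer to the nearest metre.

60 metres

Rounding to 3 decimal places leaves each coordinate within ±0.0005° of the true value.
N–S: 0.0005° × 111000 m/° = 55.5 m.
E–W at 65.83°: 0.0005° × 111000 × cos 65.83° = 0.0005 × 111000 × 0.4094 ≈ 22.7242 m.
The two errors are perpendicular, so the maximum displacement is √(55.5² + 22.7242²) ≈ 59.972 m.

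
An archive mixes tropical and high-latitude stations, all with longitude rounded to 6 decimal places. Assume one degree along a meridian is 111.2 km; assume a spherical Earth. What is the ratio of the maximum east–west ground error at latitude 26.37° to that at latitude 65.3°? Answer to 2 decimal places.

Rounding to 6 decimal places leaves the longitude within ±5e-07° of the true value.
At 26.37°: 5e-07° × 111200 × cos 26.37° = 5e-07 × 111200 × 0.8959 ≈ 0.049815 m.
Error at 65.3° = 5e-07° × 111200 × cos 65.3° ≈ 0.0556 × 0.4179 = 0.023233 m.
The ratio reduces to cos 26.37° / cos 65.3° = 0.8959/0.4179 ≈ 2.1441.

2.14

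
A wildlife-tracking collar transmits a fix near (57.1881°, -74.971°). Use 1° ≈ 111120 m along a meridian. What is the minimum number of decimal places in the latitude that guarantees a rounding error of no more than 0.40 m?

6 decimal places

One degree of latitude covers 111120 m.
With N decimal places the half-ulp bound is 0.5·10⁻ᴺ°, or 0.5·10⁻ᴺ × 111120 m on the ground.
Need 0.5 × 111120 × 10⁻ᴺ ≤ 0.40 → 10⁻ᴺ ≤ 7.199e-06, so N ≥ 5.14.
N = 5 would give 0.556 m (too coarse); N = 6 gives 0.0556 m ≤ 0.40 m.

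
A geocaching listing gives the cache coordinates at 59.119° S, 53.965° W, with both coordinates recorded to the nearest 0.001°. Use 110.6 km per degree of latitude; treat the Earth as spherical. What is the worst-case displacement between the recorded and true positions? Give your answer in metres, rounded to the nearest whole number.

Rounding to 3 decimal places leaves each coordinate within ±0.0005° of the true value.
North–south component: 0.0005° × 110600 = 55.3 m.
East–west component at 59.119°: 0.0005° × 110600 × cos 59.119° ≈ 0.0005 × 56766.2 ≈ 28.3831 m.
The two errors are perpendicular, so the maximum displacement is √(55.3² + 28.3831²) ≈ 62.1586 m.

62 metres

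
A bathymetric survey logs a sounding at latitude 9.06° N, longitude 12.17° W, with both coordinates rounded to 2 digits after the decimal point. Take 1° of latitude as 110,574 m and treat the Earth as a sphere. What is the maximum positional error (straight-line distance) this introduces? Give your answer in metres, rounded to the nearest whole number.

Rounding to 2 decimal places leaves each coordinate within ±0.005° of the true value.
N–S: 0.005° × 110574 m/° = 552.87 m.
Longitude error → 0.005 × 110574 × cos 9.06° = 0.005 × 110574 × 0.9875 ≈ 545.972 m.
The two errors are perpendicular, so the maximum displacement is √(552.87² + 545.972²) ≈ 777.014 m.

777 metres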